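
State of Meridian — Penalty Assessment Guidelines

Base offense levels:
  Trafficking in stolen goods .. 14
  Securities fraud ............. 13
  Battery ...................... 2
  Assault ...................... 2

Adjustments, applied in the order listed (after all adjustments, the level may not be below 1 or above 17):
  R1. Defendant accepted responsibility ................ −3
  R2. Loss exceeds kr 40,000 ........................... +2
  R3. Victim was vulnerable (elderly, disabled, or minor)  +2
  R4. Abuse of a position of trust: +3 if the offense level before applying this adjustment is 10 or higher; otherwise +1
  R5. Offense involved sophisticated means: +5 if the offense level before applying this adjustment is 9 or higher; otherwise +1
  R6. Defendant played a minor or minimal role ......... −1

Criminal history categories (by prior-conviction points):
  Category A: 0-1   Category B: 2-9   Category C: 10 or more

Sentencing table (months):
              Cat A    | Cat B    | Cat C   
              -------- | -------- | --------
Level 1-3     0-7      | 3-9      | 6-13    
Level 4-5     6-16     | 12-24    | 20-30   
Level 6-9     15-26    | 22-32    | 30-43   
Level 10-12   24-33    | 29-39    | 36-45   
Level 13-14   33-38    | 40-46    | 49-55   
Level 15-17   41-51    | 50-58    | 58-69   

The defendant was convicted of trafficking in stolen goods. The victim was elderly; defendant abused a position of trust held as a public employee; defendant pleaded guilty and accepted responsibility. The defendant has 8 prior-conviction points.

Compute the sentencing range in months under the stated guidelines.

50-58 months

Base offense level for trafficking in stolen goods: 14.
R1 applies: 14 − 3 = 11.
R3 applies: 11 + 2 = 13.
R4 applies (level before this adjustment is 13 ≥ 10, so +3): 13 + 3 = 16.
R6 does not apply.
Final offense level: 16.
Criminal history: 8 prior points → Category B (2-9).
Level 16 falls in the 15-17 band.
Grid: Level 15-17 × Category B = 50-58 months.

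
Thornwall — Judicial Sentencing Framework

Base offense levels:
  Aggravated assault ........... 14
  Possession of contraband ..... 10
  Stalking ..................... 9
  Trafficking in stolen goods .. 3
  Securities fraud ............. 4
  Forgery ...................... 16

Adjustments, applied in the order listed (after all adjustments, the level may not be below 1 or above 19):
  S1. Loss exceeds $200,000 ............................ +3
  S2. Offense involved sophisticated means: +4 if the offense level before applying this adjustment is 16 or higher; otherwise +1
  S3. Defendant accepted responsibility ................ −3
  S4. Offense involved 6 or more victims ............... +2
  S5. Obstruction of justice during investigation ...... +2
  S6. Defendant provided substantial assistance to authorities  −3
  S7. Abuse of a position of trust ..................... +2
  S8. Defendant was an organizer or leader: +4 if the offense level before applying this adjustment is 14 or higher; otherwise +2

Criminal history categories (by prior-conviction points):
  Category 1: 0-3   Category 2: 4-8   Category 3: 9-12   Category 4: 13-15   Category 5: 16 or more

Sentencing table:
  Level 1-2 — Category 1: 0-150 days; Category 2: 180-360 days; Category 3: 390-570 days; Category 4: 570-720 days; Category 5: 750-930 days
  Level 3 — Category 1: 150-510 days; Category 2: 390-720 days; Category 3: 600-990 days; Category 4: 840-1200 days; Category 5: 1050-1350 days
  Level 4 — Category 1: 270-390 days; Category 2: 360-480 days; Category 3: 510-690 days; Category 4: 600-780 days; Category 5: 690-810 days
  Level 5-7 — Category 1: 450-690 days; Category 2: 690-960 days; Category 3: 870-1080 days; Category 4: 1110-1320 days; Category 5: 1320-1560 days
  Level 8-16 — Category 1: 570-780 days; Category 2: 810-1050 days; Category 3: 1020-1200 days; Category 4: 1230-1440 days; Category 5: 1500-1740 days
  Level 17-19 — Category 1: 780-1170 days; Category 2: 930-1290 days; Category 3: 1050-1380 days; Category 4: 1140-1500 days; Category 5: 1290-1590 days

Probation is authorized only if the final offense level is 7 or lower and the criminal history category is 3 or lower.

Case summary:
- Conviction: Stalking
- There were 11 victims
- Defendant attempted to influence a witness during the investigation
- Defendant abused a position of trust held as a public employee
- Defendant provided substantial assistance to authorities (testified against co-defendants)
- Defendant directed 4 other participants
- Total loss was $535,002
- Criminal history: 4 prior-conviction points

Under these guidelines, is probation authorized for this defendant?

Base offense level for stalking: 9.
S1 applies: 9 + 3 = 12.
S3 does not apply.
S4 applies: 12 + 2 = 14.
S5 applies: 14 + 2 = 16.
S6 applies: 16 − 3 = 13.
S7 applies: 13 + 2 = 15.
S8 applies (level before this adjustment is 15 ≥ 14, so +4): 15 + 4 = 19.
Final offense level: 19.
Criminal history: 4 prior points → Category 2 (4-8).
Level 19 falls in the 17-19 band.
Grid: Level 17-19 × Category 2 = 930-1290 days.
Probation check: level 19 > 7 and category 2 ≤ 3 → not eligible.

No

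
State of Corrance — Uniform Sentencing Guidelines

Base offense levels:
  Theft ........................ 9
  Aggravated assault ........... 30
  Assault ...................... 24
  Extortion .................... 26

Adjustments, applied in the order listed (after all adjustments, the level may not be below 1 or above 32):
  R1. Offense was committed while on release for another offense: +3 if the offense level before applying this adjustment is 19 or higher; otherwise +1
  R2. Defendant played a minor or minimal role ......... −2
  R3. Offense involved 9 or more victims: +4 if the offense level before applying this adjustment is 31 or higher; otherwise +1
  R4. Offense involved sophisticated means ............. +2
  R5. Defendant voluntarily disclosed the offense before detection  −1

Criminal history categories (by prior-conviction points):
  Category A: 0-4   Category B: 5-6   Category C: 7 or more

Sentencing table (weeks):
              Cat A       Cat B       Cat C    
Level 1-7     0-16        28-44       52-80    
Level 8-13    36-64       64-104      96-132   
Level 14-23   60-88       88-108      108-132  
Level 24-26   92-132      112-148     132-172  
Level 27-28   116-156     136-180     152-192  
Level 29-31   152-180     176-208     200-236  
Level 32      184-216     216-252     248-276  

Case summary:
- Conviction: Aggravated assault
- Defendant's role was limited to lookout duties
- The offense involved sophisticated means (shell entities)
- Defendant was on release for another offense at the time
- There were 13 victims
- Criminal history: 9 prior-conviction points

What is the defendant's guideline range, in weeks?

248-276 weeks

Base offense level for aggravated assault: 30.
R1 applies (level before this adjustment is 30 ≥ 19, so +3): 30 + 3 = 33.
R2 applies: 33 − 2 = 31.
R3 applies (level before this adjustment is 31 ≥ 31, so +4): 31 + 4 = 35.
R4 applies: 35 + 2 = 37.
R5 does not apply.
Level 37 exceeds the maximum of 32; capped at 32.
Final offense level: 32.
Criminal history: 9 prior points → Category C (7+).
Level 32 falls in the 32 band.
Grid: Level 32 × Category C = 248-276 weeks.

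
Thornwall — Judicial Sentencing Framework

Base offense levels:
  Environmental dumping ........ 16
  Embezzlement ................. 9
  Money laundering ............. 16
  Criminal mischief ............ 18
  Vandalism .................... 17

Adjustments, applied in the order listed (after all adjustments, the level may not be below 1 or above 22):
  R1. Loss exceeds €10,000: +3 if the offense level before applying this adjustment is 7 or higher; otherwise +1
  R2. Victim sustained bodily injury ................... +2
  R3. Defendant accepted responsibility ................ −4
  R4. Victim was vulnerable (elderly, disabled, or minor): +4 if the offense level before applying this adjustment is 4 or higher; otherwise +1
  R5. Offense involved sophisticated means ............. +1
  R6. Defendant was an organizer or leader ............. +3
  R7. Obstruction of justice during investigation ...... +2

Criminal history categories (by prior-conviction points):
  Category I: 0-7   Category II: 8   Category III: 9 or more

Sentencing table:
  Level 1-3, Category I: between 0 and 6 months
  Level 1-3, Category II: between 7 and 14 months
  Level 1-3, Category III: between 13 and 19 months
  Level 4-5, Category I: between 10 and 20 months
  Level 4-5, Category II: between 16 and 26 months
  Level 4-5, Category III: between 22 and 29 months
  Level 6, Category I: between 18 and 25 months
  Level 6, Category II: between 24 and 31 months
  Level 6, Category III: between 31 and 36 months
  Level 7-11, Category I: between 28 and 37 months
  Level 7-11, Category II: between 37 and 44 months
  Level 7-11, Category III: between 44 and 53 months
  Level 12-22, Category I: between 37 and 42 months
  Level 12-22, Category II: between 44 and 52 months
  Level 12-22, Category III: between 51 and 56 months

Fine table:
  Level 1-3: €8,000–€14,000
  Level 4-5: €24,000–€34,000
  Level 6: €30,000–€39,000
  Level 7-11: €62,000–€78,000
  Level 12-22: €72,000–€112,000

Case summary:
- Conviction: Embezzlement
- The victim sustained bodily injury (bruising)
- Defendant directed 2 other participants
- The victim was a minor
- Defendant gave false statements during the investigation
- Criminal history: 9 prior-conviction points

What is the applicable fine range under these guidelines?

€72,000–€112,000

Base offense level for embezzlement: 9.
R2 applies: 9 + 2 = 11.
R4 applies (level before this adjustment is 11 ≥ 4, so +4): 11 + 4 = 15.
R6 applies: 15 + 3 = 18.
R7 applies: 18 + 2 = 20.
Final offense level: 20.
Level 20 falls in the 12-22 band.
Fine table: Level 12-22 → €72,000–€112,000.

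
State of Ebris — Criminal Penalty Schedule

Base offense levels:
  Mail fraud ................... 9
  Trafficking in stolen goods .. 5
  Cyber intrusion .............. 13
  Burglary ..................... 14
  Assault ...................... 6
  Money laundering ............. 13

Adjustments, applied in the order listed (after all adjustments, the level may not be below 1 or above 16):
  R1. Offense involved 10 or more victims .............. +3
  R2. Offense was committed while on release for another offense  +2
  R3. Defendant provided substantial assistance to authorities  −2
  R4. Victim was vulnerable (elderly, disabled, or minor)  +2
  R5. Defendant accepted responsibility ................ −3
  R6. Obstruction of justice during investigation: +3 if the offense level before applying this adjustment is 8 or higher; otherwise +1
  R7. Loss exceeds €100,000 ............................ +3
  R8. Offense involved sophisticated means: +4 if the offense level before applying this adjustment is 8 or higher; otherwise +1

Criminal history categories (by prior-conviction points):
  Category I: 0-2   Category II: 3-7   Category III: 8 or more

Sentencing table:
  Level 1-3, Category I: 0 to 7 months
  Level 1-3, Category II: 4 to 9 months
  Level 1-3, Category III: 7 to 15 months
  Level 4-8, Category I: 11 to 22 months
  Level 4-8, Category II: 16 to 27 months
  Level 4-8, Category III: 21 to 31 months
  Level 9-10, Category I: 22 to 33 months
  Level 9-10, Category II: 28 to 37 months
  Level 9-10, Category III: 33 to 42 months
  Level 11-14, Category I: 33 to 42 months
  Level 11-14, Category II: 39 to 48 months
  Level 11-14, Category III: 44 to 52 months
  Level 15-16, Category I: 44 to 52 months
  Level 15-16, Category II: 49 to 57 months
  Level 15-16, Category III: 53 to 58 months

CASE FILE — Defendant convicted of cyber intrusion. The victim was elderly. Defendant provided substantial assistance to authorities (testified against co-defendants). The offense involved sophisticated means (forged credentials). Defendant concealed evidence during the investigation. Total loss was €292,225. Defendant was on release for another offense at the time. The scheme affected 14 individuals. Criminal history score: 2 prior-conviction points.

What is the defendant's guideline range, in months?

44-52 months

Base offense level for cyber intrusion: 13.
R1 applies: 13 + 3 = 16.
R2 applies: 16 + 2 = 18.
R3 applies: 18 − 2 = 16.
R4 applies: 16 + 2 = 18.
R5 does not apply.
R6 applies (level before this adjustment is 18 ≥ 8, so +3): 18 + 3 = 21.
R7 applies: 21 + 3 = 24.
R8 applies (level before this adjustment is 24 ≥ 8, so +4): 24 + 4 = 28.
Level 28 exceeds the maximum of 16; capped at 16.
Final offense level: 16.
Criminal history: 2 prior points → Category I (0-2).
Level 16 falls in the 15-16 band.
Grid: Level 15-16 × Category I = 44-52 months.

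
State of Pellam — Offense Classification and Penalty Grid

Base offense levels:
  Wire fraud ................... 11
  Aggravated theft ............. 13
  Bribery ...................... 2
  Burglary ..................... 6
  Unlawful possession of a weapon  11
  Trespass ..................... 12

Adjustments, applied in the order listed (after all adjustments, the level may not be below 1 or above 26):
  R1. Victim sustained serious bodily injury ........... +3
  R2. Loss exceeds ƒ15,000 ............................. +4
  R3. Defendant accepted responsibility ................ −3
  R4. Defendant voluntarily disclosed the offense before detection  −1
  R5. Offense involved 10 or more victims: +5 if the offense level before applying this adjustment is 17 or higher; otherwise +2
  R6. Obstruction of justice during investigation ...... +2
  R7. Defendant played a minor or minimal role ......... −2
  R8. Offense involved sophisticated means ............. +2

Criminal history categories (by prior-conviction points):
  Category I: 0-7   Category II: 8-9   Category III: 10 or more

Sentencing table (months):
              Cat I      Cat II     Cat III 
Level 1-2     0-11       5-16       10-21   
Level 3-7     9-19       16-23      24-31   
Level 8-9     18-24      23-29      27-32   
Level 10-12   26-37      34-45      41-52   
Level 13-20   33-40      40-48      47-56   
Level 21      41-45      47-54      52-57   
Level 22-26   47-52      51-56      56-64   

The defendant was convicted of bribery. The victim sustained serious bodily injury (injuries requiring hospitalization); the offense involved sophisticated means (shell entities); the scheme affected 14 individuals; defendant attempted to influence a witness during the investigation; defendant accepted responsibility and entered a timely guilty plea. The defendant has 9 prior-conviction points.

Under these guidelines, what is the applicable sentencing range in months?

Base offense level for bribery: 2.
R1 applies: 2 + 3 = 5.
R2 does not apply.
R3 applies: 5 − 3 = 2.
R4 does not apply.
R5 applies (level before this adjustment is 2 < 17, so +2): 2 + 2 = 4.
R6 applies: 4 + 2 = 6.
R7 does not apply.
R8 applies: 6 + 2 = 8.
Final offense level: 8.
Criminal history: 9 prior points → Category II (8-9).
Level 8 falls in the 8-9 band.
Grid: Level 8-9 × Category II = 23-29 months.

23-29 months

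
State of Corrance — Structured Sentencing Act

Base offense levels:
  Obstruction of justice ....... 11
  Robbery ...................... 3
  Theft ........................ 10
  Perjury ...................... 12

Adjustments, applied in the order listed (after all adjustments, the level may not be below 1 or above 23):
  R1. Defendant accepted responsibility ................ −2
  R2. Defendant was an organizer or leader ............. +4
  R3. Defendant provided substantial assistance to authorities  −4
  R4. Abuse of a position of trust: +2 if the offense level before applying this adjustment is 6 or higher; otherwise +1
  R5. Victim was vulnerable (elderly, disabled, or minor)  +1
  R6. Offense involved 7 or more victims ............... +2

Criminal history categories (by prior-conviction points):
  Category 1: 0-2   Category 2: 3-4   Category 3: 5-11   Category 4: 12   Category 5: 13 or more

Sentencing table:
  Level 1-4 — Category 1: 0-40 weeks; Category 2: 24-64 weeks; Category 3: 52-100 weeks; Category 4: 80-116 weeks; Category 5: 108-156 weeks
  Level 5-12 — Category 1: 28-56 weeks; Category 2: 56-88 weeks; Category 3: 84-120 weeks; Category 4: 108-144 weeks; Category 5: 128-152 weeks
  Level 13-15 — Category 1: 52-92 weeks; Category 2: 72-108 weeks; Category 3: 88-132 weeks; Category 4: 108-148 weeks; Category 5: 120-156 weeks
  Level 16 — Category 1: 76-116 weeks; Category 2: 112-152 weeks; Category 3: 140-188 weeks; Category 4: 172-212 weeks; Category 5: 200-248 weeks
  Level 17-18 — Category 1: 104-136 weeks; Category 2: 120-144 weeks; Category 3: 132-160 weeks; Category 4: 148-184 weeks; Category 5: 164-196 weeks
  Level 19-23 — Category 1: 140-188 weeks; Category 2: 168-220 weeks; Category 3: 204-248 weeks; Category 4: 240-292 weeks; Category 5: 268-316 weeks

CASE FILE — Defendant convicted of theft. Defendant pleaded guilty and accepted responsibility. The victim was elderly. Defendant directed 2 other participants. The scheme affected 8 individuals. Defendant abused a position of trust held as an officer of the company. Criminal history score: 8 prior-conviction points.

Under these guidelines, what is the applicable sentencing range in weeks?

132-160 weeks

Base offense level for theft: 10.
R1 applies: 10 − 2 = 8.
R2 applies: 8 + 4 = 12.
R4 applies (level before this adjustment is 12 ≥ 6, so +2): 12 + 2 = 14.
R5 applies: 14 + 1 = 15.
R6 applies: 15 + 2 = 17.
Final offense level: 17.
Criminal history: 8 prior points → Category 3 (5-11).
Level 17 falls in the 17-18 band.
Grid: Level 17-18 × Category 3 = 132-160 weeks.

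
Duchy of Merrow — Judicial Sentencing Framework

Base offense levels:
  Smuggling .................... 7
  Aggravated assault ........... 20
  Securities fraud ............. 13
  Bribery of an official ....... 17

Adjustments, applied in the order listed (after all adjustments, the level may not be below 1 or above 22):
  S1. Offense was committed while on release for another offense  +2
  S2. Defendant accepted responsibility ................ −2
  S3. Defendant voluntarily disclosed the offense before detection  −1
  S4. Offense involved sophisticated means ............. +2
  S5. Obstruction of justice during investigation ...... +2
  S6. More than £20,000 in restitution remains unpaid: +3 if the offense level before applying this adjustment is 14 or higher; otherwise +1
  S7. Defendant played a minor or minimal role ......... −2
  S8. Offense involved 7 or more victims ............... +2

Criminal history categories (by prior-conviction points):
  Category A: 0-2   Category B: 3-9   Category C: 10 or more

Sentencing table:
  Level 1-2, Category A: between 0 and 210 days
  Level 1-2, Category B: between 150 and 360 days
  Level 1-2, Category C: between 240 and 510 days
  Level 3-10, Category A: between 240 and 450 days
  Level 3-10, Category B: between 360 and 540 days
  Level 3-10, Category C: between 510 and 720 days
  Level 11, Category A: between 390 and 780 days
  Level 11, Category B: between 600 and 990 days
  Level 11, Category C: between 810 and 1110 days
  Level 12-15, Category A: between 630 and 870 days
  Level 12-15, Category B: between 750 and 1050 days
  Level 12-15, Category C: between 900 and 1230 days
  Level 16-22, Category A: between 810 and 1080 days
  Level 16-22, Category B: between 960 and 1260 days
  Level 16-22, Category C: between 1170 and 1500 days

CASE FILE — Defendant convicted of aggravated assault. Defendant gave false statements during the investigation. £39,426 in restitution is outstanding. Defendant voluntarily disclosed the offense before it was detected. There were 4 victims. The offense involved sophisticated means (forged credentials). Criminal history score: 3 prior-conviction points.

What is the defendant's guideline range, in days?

Base offense level for aggravated assault: 20.
S1 does not apply.
S3 applies: 20 − 1 = 19.
S4 applies: 19 + 2 = 21.
S5 applies: 21 + 2 = 23.
S6 applies (level before this adjustment is 23 ≥ 14, so +3): 23 + 3 = 26.
S7 does not apply.
Level 26 exceeds the maximum of 22; capped at 22.
Final offense level: 22.
Criminal history: 3 prior points → Category B (3-9).
Level 22 falls in the 16-22 band.
Grid: Level 16-22 × Category B = 960-1260 days.

960-1260 days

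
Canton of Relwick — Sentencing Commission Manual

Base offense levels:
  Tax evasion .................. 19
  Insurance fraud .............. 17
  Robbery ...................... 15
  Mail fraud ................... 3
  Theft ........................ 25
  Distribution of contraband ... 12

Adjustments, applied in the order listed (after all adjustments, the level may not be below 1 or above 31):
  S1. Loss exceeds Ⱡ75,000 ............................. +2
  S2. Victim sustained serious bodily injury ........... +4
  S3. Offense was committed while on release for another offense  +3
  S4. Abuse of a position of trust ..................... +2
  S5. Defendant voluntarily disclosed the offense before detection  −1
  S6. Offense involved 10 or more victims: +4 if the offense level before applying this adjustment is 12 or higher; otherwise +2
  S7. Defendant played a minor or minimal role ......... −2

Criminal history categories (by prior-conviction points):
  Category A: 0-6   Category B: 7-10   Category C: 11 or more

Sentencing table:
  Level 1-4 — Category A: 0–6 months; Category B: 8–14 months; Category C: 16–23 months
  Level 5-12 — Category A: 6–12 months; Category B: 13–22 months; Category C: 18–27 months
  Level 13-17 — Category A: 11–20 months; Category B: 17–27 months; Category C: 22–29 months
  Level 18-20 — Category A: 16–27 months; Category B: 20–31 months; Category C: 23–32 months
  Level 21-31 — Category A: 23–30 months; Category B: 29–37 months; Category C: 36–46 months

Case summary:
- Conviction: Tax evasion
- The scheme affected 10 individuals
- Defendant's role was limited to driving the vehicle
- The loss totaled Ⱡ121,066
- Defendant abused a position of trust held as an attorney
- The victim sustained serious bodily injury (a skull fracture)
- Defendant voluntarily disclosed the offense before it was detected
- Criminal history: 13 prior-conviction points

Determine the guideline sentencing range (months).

Base offense level for tax evasion: 19.
S1 applies: 19 + 2 = 21.
S2 applies: 21 + 4 = 25.
S3 does not apply.
S4 applies: 25 + 2 = 27.
S5 applies: 27 − 1 = 26.
S6 applies (level before this adjustment is 26 ≥ 12, so +4): 26 + 4 = 30.
S7 applies: 30 − 2 = 28.
Final offense level: 28.
Criminal history: 13 prior points → Category C (11+).
Level 28 falls in the 21-31 band.
Grid: Level 21-31 × Category C = 36-46 months.

36-46 months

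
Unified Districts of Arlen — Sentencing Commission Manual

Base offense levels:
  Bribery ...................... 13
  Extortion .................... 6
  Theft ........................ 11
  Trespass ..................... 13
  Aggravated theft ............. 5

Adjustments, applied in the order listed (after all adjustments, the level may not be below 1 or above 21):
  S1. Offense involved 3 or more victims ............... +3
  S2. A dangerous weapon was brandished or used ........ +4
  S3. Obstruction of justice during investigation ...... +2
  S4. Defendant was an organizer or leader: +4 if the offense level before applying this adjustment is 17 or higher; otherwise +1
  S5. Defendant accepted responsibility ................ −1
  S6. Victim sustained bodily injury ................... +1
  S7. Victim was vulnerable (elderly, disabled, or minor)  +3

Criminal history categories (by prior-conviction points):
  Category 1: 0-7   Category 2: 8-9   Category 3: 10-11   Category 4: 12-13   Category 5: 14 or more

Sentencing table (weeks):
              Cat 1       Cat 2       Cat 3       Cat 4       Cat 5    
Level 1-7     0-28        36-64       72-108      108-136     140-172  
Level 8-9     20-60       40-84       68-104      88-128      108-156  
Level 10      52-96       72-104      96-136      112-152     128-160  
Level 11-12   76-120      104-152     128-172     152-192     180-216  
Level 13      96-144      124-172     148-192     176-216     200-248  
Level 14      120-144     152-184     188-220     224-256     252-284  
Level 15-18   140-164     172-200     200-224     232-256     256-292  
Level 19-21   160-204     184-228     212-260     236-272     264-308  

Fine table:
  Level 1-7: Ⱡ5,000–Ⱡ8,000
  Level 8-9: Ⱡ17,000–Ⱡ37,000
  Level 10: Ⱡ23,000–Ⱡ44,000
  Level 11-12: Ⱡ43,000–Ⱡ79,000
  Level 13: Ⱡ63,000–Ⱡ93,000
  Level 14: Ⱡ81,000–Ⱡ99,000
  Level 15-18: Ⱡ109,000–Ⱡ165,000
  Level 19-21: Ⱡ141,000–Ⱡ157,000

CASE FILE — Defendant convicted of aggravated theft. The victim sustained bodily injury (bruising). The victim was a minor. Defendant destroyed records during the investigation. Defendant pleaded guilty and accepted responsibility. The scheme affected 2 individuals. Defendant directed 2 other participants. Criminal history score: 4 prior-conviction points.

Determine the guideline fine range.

Base offense level for aggravated theft: 5.
S2 does not apply.
S3 applies: 5 + 2 = 7.
S4 applies (level before this adjustment is 7 < 17, so +1): 7 + 1 = 8.
S5 applies: 8 − 1 = 7.
S6 applies: 7 + 1 = 8.
S7 applies: 8 + 3 = 11.
Final offense level: 11.
Level 11 falls in the 11-12 band.
Fine table: Level 11-12 → Ⱡ43,000–Ⱡ79,000.

Ⱡ43,000–Ⱡ79,000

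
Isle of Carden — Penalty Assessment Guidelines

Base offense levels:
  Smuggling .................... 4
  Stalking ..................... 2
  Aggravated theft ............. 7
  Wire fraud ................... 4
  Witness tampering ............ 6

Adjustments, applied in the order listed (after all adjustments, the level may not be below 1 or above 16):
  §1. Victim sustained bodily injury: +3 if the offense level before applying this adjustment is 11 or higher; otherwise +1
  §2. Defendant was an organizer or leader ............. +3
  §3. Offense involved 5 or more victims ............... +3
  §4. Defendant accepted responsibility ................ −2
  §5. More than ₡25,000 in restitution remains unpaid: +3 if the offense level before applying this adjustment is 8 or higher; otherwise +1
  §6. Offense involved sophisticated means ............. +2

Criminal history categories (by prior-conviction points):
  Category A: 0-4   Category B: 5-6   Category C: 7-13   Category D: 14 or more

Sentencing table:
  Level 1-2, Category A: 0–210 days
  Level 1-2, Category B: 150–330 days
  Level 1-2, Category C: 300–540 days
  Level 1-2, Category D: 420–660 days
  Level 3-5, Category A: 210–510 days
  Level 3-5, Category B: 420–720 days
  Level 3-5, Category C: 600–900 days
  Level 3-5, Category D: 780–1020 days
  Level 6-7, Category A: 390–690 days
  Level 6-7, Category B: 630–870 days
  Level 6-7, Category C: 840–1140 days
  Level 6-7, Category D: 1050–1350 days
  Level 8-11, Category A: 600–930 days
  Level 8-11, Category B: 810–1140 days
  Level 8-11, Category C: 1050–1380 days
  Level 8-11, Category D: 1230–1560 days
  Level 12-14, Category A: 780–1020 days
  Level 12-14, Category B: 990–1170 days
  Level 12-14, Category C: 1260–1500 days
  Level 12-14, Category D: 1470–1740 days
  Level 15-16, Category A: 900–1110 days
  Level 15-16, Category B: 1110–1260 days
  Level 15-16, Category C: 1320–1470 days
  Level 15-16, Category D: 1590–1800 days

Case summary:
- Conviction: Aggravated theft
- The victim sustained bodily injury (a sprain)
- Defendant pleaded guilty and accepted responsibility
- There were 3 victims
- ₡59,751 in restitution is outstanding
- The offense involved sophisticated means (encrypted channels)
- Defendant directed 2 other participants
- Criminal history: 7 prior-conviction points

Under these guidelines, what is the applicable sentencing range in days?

Base offense level for aggravated theft: 7.
§1 applies (level before this adjustment is 7 < 11, so +1): 7 + 1 = 8.
§2 applies: 8 + 3 = 11.
§3 does not apply.
§4 applies: 11 − 2 = 9.
§5 applies (level before this adjustment is 9 ≥ 8, so +3): 9 + 3 = 12.
§6 applies: 12 + 2 = 14.
Final offense level: 14.
Criminal history: 7 prior points → Category C (7-13).
Level 14 falls in the 12-14 band.
Grid: Level 12-14 × Category C = 1260-1500 days.

1260-1500 days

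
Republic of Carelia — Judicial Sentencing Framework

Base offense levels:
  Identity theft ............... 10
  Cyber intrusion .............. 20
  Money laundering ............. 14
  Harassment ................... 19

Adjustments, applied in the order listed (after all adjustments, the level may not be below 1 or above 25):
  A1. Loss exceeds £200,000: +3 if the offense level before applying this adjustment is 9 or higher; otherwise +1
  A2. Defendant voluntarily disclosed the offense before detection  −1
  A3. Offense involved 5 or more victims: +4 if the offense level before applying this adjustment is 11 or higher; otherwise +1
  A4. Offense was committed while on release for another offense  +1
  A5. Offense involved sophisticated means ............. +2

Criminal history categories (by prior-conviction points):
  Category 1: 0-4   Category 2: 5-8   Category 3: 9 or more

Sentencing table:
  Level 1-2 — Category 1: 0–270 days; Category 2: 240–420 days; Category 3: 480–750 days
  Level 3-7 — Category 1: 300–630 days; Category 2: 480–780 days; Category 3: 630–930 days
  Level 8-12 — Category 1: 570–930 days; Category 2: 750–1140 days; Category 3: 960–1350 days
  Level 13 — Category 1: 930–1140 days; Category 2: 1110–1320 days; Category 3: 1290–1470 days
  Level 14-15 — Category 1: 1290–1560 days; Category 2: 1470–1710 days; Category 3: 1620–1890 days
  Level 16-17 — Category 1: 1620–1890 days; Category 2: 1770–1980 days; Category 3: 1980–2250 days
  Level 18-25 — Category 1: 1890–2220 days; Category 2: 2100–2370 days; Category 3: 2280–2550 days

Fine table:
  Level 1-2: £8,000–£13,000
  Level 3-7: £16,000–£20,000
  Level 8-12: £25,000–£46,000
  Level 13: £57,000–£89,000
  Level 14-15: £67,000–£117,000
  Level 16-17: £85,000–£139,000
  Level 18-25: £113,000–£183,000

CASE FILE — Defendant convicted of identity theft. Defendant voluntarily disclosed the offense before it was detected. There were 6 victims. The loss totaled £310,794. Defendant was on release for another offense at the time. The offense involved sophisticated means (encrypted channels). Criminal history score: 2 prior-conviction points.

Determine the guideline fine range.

£113,000–£183,000

Base offense level for identity theft: 10.
A1 applies (level before this adjustment is 10 ≥ 9, so +3): 10 + 3 = 13.
A2 applies: 13 − 1 = 12.
A3 applies (level before this adjustment is 12 ≥ 11, so +4): 12 + 4 = 16.
A4 applies: 16 + 1 = 17.
A5 applies: 17 + 2 = 19.
Final offense level: 19.
Level 19 falls in the 18-25 band.
Fine table: Level 18-25 → £113,000–£183,000.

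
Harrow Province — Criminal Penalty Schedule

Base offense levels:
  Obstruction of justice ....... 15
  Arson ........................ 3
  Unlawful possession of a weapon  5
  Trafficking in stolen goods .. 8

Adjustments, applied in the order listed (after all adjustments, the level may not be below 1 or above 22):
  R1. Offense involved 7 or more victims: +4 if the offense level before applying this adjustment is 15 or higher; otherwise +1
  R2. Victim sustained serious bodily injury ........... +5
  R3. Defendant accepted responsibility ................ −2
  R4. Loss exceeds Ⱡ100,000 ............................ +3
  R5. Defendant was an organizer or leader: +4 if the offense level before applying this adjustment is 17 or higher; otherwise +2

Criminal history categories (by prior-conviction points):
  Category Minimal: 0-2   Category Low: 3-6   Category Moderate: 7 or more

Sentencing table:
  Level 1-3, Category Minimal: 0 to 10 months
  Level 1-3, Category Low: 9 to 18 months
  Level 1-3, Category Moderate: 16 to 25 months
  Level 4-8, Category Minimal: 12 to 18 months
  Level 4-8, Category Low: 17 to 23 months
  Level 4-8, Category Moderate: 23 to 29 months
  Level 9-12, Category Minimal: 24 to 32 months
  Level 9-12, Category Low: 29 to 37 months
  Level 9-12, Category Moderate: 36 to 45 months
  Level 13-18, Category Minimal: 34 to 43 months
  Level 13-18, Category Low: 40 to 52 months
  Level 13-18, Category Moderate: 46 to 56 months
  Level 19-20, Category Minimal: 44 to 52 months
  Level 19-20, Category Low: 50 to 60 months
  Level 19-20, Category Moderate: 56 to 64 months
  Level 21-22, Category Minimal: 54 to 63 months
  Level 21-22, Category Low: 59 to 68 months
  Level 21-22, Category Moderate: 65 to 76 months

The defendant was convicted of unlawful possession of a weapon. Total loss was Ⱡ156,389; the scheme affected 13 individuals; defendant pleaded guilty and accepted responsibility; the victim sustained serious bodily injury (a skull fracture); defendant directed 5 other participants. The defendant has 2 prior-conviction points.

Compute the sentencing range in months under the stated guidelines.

34-43 months

Base offense level for unlawful possession of a weapon: 5.
R1 applies (level before this adjustment is 5 < 15, so +1): 5 + 1 = 6.
R2 applies: 6 + 5 = 11.
R3 applies: 11 − 2 = 9.
R4 applies: 9 + 3 = 12.
R5 applies (level before this adjustment is 12 < 17, so +2): 12 + 2 = 14.
Final offense level: 14.
Criminal history: 2 prior points → Category Minimal (0-2).
Level 14 falls in the 13-18 band.
Grid: Level 13-18 × Category Minimal = 34-43 months.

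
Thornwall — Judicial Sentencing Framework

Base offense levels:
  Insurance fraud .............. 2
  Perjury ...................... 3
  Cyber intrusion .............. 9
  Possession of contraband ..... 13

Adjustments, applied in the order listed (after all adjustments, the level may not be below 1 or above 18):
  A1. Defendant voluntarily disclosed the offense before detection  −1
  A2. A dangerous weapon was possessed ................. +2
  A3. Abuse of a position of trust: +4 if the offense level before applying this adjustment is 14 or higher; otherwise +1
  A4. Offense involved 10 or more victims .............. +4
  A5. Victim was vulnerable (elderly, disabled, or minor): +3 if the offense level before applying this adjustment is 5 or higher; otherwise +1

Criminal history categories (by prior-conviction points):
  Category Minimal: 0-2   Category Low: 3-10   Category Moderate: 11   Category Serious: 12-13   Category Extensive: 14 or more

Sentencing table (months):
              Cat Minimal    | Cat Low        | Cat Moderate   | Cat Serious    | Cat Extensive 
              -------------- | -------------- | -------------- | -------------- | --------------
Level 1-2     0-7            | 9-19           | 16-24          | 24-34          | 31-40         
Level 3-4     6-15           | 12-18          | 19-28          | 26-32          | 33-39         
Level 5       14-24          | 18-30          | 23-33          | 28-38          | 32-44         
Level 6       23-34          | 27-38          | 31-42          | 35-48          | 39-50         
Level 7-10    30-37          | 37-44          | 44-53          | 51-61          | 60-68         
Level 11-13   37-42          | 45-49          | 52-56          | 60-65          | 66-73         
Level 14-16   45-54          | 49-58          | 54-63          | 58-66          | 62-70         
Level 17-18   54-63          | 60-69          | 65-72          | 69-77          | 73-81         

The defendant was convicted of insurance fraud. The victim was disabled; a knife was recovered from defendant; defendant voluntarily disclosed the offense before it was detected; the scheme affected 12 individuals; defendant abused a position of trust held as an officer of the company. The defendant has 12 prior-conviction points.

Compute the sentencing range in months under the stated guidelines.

Base offense level for insurance fraud: 2.
A1 applies: 2 − 1 = 1.
A2 applies: 1 + 2 = 3.
A3 applies (level before this adjustment is 3 < 14, so +1): 3 + 1 = 4.
A4 applies: 4 + 4 = 8.
A5 applies (level before this adjustment is 8 ≥ 5, so +3): 8 + 3 = 11.
Final offense level: 11.
Criminal history: 12 prior points → Category Serious (12-13).
Level 11 falls in the 11-13 band.
Grid: Level 11-13 × Category Serious = 60-65 months.

60-65 months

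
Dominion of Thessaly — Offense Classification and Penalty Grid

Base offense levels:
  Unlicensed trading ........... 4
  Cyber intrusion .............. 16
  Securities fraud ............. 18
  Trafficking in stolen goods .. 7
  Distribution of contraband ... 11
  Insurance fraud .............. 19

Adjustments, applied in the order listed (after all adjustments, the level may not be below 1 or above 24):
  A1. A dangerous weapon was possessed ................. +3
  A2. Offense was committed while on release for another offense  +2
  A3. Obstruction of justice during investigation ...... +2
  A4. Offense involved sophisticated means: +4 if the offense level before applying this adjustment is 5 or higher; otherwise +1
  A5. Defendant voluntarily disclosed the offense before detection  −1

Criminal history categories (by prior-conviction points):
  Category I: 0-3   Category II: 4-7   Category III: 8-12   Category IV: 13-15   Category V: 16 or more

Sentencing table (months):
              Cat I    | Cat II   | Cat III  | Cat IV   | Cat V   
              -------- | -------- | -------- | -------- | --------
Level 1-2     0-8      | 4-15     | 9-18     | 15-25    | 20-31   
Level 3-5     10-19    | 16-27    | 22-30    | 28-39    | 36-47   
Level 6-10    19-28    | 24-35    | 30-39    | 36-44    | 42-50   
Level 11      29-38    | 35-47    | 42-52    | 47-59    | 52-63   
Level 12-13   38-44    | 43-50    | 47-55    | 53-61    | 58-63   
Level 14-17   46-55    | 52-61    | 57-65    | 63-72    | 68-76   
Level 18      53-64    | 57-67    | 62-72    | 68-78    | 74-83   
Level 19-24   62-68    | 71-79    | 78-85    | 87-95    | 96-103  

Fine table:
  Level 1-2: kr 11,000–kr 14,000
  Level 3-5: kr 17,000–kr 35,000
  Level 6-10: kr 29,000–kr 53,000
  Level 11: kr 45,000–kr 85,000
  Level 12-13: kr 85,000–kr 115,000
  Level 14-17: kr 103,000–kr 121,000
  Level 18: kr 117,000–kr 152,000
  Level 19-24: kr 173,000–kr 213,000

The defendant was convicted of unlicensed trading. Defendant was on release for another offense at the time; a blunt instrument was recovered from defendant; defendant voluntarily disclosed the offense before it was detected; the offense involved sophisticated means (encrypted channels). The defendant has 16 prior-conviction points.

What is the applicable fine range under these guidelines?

Base offense level for unlicensed trading: 4.
A1 applies: 4 + 3 = 7.
A2 applies: 7 + 2 = 9.
A4 applies (level before this adjustment is 9 ≥ 5, so +4): 9 + 4 = 13.
A5 applies: 13 − 1 = 12.
Final offense level: 12.
Level 12 falls in the 12-13 band.
Fine table: Level 12-13 → kr 85,000–kr 115,000.

kr 85,000–kr 115,000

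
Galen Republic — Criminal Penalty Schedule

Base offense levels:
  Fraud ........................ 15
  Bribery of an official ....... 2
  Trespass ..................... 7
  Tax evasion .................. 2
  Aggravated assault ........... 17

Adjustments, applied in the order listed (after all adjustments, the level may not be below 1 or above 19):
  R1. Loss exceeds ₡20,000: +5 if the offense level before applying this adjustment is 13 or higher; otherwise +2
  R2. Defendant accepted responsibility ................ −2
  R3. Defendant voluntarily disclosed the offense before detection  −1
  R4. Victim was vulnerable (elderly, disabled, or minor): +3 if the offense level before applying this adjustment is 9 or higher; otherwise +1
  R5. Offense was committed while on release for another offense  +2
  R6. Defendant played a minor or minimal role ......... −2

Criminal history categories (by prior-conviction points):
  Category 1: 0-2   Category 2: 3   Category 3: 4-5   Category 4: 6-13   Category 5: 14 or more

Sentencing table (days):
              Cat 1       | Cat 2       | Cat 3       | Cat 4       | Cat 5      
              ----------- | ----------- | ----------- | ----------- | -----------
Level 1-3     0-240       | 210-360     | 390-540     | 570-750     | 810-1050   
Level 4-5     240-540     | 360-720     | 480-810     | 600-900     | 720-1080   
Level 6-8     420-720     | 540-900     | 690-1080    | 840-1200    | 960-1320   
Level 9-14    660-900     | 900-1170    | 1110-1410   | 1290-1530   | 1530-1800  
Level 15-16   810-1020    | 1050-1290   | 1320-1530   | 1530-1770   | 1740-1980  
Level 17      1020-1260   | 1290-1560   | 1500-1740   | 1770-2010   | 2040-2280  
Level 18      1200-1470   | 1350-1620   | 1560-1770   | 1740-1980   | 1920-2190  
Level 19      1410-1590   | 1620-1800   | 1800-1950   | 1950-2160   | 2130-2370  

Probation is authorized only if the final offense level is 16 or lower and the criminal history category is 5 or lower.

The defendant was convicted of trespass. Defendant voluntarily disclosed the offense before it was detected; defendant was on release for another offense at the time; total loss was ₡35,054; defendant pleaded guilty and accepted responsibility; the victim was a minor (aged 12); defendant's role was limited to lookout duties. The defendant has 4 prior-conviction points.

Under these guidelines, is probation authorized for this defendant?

Yes

Base offense level for trespass: 7.
R1 applies (level before this adjustment is 7 < 13, so +2): 7 + 2 = 9.
R2 applies: 9 − 2 = 7.
R3 applies: 7 − 1 = 6.
R4 applies (level before this adjustment is 6 < 9, so +1): 6 + 1 = 7.
R5 applies: 7 + 2 = 9.
R6 applies: 9 − 2 = 7.
Final offense level: 7.
Criminal history: 4 prior points → Category 3 (4-5).
Level 7 falls in the 6-8 band.
Grid: Level 6-8 × Category 3 = 690-1080 days.
Probation check: level 7 ≤ 16 and category 3 ≤ 5 → eligible.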